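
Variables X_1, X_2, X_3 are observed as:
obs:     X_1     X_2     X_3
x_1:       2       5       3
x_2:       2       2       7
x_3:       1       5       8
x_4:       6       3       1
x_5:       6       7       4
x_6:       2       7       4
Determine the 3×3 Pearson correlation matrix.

Step 1 — column means:
  mean(X_1) = (2 + 2 + 1 + 6 + 6 + 2) / 6 = 19/6 = 3.1667
  mean(X_2) = (5 + 2 + 5 + 3 + 7 + 7) / 6 = 29/6 = 4.8333
  mean(X_3) = (3 + 7 + 8 + 1 + 4 + 4) / 6 = 27/6 = 4.5

Step 2 — sample variances and covariances s[i,j] = (1/(n-1)) · Σ_k (x_{k,i} - mean_i) · (x_{k,j} - mean_j), with n-1 = 5:
  s[X_1,X_1] = ((-1.1667)·(-1.1667) + (-1.1667)·(-1.1667) + (-2.1667)·(-2.1667) + (2.8333)·(2.8333) + (2.8333)·(2.8333) + (-1.1667)·(-1.1667)) / 5 = 24.8333/5 = 4.9667
  s[X_1,X_2] = ((-1.1667)·(0.1667) + (-1.1667)·(-2.8333) + (-2.1667)·(0.1667) + (2.8333)·(-1.8333) + (2.8333)·(2.1667) + (-1.1667)·(2.1667)) / 5 = 1.1667/5 = 0.2333
  s[X_1,X_3] = ((-1.1667)·(-1.5) + (-1.1667)·(2.5) + (-2.1667)·(3.5) + (2.8333)·(-3.5) + (2.8333)·(-0.5) + (-1.1667)·(-0.5)) / 5 = -19.5/5 = -3.9
  s[X_2,X_2] = ((0.1667)·(0.1667) + (-2.8333)·(-2.8333) + (0.1667)·(0.1667) + (-1.8333)·(-1.8333) + (2.1667)·(2.1667) + (2.1667)·(2.1667)) / 5 = 20.8333/5 = 4.1667
  s[X_2,X_3] = ((0.1667)·(-1.5) + (-2.8333)·(2.5) + (0.1667)·(3.5) + (-1.8333)·(-3.5) + (2.1667)·(-0.5) + (2.1667)·(-0.5)) / 5 = -2.5/5 = -0.5
  s[X_3,X_3] = ((-1.5)·(-1.5) + (2.5)·(2.5) + (3.5)·(3.5) + (-3.5)·(-3.5) + (-0.5)·(-0.5) + (-0.5)·(-0.5)) / 5 = 33.5/5 = 6.7
  Sample standard deviations s_i = √(s[i,i]):
  s(X_1) = √(4.9667) = 2.2286
  s(X_2) = √(4.1667) = 2.0412
  s(X_3) = √(6.7) = 2.5884

Step 3 — r_{ij} = s_{ij} / (s_i · s_j):
  r[X_1,X_1] = 1 (diagonal).
  r[X_1,X_2] = 0.2333 / (2.2286 · 2.0412) = 0.2333 / 4.5491 = 0.0513
  r[X_1,X_3] = -3.9 / (2.2286 · 2.5884) = -3.9 / 5.7686 = -0.6761
  r[X_2,X_2] = 1 (diagonal).
  r[X_2,X_3] = -0.5 / (2.0412 · 2.5884) = -0.5 / 5.2836 = -0.0946
  r[X_3,X_3] = 1 (diagonal).

R is symmetric with unit diagonal. Assembling:

R = [[1, 0.0513, -0.6761],
 [0.0513, 1, -0.0946],
 [-0.6761, -0.0946, 1]]


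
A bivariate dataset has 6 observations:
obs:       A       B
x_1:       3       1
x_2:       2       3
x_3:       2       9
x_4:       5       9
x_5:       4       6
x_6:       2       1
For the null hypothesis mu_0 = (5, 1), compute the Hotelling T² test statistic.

Step 1 — sample mean vector:
  mean(A) = (3 + 2 + 2 + 5 + 4 + 2) / 6 = 18/6 = 3
  mean(B) = (1 + 3 + 9 + 9 + 6 + 1) / 6 = 29/6 = 4.8333
  x̄ = (3, 4.8333),  deviation x̄ - mu_0 = (3, 4.8333) - (5, 1) = (-2, 3.8333).

Step 2 — sample covariance matrix, S[i,j] = (1/(n-1)) · Σ_k (x_{k,i} - mean_i) · (x_{k,j} - mean_j), divisor n-1 = 5:
  S[A,A] = ((0)·(0) + (-1)·(-1) + (-1)·(-1) + (2)·(2) + (1)·(1) + (-1)·(-1)) / 5 = 8/5 = 1.6
  S[A,B] = ((0)·(-3.8333) + (-1)·(-1.8333) + (-1)·(4.1667) + (2)·(4.1667) + (1)·(1.1667) + (-1)·(-3.8333)) / 5 = 11/5 = 2.2
  S[B,B] = ((-3.8333)·(-3.8333) + (-1.8333)·(-1.8333) + (4.1667)·(4.1667) + (4.1667)·(4.1667) + (1.1667)·(1.1667) + (-3.8333)·(-3.8333)) / 5 = 68.8333/5 = 13.7667
  S = [[1.6, 2.2],
 [2.2, 13.7667]].

Step 3 — invert S. det(S) = 1.6·13.7667 - (2.2)² = 17.1867.
  S^{-1} = (1/det) · [[d, -b], [-b, a]] = [[0.801, -0.128],
 [-0.128, 0.0931]].

Step 4 — quadratic form (x̄ - mu_0)^T · S^{-1} · (x̄ - mu_0):
  S^{-1} · (x̄ - mu_0) = (-2.0927, 0.6129),
  (x̄ - mu_0)^T · [...] = (-2)·(-2.0927) + (3.8333)·(0.6129) = 6.5348.

Step 5 — scale by n: T² = 6 · 6.5348 = 39.2087.

T² ≈ 39.2087


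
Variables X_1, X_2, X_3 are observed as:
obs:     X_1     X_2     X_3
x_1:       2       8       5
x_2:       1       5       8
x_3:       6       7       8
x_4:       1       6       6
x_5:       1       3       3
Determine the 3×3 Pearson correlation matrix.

Step 1 — column means:
  mean(X_1) = (2 + 1 + 6 + 1 + 1) / 5 = 11/5 = 2.2
  mean(X_2) = (8 + 5 + 7 + 6 + 3) / 5 = 29/5 = 5.8
  mean(X_3) = (5 + 8 + 8 + 6 + 3) / 5 = 30/5 = 6

Step 2 — sample variances and covariances s[i,j] = (1/(n-1)) · Σ_k (x_{k,i} - mean_i) · (x_{k,j} - mean_j), with n-1 = 4:
  s[X_1,X_1] = ((-0.2)·(-0.2) + (-1.2)·(-1.2) + (3.8)·(3.8) + (-1.2)·(-1.2) + (-1.2)·(-1.2)) / 4 = 18.8/4 = 4.7
  s[X_1,X_2] = ((-0.2)·(2.2) + (-1.2)·(-0.8) + (3.8)·(1.2) + (-1.2)·(0.2) + (-1.2)·(-2.8)) / 4 = 8.2/4 = 2.05
  s[X_1,X_3] = ((-0.2)·(-1) + (-1.2)·(2) + (3.8)·(2) + (-1.2)·(0) + (-1.2)·(-3)) / 4 = 9/4 = 2.25
  s[X_2,X_2] = ((2.2)·(2.2) + (-0.8)·(-0.8) + (1.2)·(1.2) + (0.2)·(0.2) + (-2.8)·(-2.8)) / 4 = 14.8/4 = 3.7
  s[X_2,X_3] = ((2.2)·(-1) + (-0.8)·(2) + (1.2)·(2) + (0.2)·(0) + (-2.8)·(-3)) / 4 = 7/4 = 1.75
  s[X_3,X_3] = ((-1)·(-1) + (2)·(2) + (2)·(2) + (0)·(0) + (-3)·(-3)) / 4 = 18/4 = 4.5
  Sample standard deviations s_i = √(s[i,i]):
  s(X_1) = √(4.7) = 2.1679
  s(X_2) = √(3.7) = 1.9235
  s(X_3) = √(4.5) = 2.1213

Step 3 — r_{ij} = s_{ij} / (s_i · s_j):
  r[X_1,X_1] = 1 (diagonal).
  r[X_1,X_2] = 2.05 / (2.1679 · 1.9235) = 2.05 / 4.1701 = 0.4916
  r[X_1,X_3] = 2.25 / (2.1679 · 2.1213) = 2.25 / 4.5989 = 0.4892
  r[X_2,X_2] = 1 (diagonal).
  r[X_2,X_3] = 1.75 / (1.9235 · 2.1213) = 1.75 / 4.0804 = 0.4289
  r[X_3,X_3] = 1 (diagonal).

R is symmetric with unit diagonal. Assembling:

R = [[1, 0.4916, 0.4892],
 [0.4916, 1, 0.4289],
 [0.4892, 0.4289, 1]]


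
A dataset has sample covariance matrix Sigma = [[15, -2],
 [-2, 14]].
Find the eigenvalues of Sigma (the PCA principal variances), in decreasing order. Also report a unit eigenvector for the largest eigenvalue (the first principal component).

Step 1 — characteristic polynomial of 2×2 Sigma:
  det(Sigma - λI) = λ² - trace · λ + det = 0.
  trace = 15 + 14 = 29, det = 15·14 - (-2)² = 206.
Step 2 — discriminant:
  Δ = trace² - 4·det = 841 - 824 = 17.
Step 3 — eigenvalues:
  λ = (trace ± √Δ)/2 = (29 ± 4.1231)/2,
  λ_1 = 16.5616,  λ_2 = 12.4384.

Step 4 — unit eigenvector for λ_1: solve (Sigma - λ_1 I)v = 0. First row:
  (15 - 16.5616)·v_x + (-2)·v_y = 0, i.e. (-1.5616)·v_x + (-2)·v_y = 0,
  so v ∝ (b, λ_1 - a) = (-2, 1.5616); multiply by -1 so the first entry is positive: u = (2, -1.5616).
  ||u|| = √((2)² + (-1.5616)²) = √(6.4384) ≈ 2.5374,
  v_1 = u/||u|| ≈ (0.7882, -0.6154) (||v_1|| = 1).

λ_1 = 16.5616,  λ_2 = 12.4384;  v_1 ≈ (0.7882, -0.6154)


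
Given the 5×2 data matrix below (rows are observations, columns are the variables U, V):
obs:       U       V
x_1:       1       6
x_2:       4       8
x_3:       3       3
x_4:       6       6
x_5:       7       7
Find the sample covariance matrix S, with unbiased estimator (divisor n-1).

Step 1 — column means:
  mean(U) = (1 + 4 + 3 + 6 + 7) / 5 = 21/5 = 4.2
  mean(V) = (6 + 8 + 3 + 6 + 7) / 5 = 30/5 = 6

Step 2 — sample covariance S[i,j] = (1/(n-1)) · Σ_k (x_{k,i} - mean_i) · (x_{k,j} - mean_j), with n-1 = 4.
  S[U,U] = ((-3.2)·(-3.2) + (-0.2)·(-0.2) + (-1.2)·(-1.2) + (1.8)·(1.8) + (2.8)·(2.8)) / 4 = 22.8/4 = 5.7
  S[U,V] = ((-3.2)·(0) + (-0.2)·(2) + (-1.2)·(-3) + (1.8)·(0) + (2.8)·(1)) / 4 = 6/4 = 1.5
  S[V,V] = ((0)·(0) + (2)·(2) + (-3)·(-3) + (0)·(0) + (1)·(1)) / 4 = 14/4 = 3.5

S is symmetric (S[j,i] = S[i,j]). Assembling:

S = [[5.7, 1.5],
 [1.5, 3.5]]


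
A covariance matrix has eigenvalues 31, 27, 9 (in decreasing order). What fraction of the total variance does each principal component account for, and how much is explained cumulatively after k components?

Step 1 — total variance = trace(Sigma) = Σ λ_i = 31 + 27 + 9 = 67.

Step 2 — fraction explained by component i = λ_i / Σ λ:
  PC1: 31/67 = 0.4627
  PC2: 27/67 = 0.403
  PC3: 9/67 = 0.1343

Step 3 — cumulative fraction after k components = (λ_1 + ... + λ_k) / Σ λ:
  k = 1: 31/67 = 0.4627
  k = 2: (31 + 27)/67 = 58/67 = 0.8657
  k = 3: (31 + 27 + 9)/67 = 67/67 = 1

Summary (fraction, with percent):

explained: PC1 0.4627 (46.27%), PC2 0.403 (40.3%), PC3 0.1343 (13.43%);  cumulative: 0.4627, 0.8657, 1


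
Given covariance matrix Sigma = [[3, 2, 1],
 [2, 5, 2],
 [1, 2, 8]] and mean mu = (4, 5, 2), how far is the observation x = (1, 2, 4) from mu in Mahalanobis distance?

Step 1 — centre the observation: (x - mu) = (-3, -3, 2).

Step 2 — invert Sigma (cofactor / det for 3×3, or solve directly):
  Sigma^{-1} = [[0.4557, -0.1772, -0.0127],
 [-0.1772, 0.2911, -0.0506],
 [-0.0127, -0.0506, 0.1392]].

Step 3 — form the quadratic (x - mu)^T · Sigma^{-1} · (x - mu):
  Sigma^{-1} · (x - mu) = (-0.8608, -0.443, 0.4684).
  (x - mu)^T · [Sigma^{-1} · (x - mu)] = (-3)·(-0.8608) + (-3)·(-0.443) + (2)·(0.4684) = 4.8481.

Step 4 — take square root: d = √(4.8481) ≈ 2.2018.

d(x, mu) = √(4.8481) ≈ 2.2018


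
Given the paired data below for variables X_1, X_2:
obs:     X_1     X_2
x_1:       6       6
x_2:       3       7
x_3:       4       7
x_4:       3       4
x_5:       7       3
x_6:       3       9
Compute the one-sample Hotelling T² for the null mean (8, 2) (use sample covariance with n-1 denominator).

Step 1 — sample mean vector:
  mean(X_1) = (6 + 3 + 4 + 3 + 7 + 3) / 6 = 26/6 = 4.3333
  mean(X_2) = (6 + 7 + 7 + 4 + 3 + 9) / 6 = 36/6 = 6
  x̄ = (4.3333, 6),  deviation x̄ - mu_0 = (4.3333, 6) - (8, 2) = (-3.6667, 4).

Step 2 — sample covariance matrix, S[i,j] = (1/(n-1)) · Σ_k (x_{k,i} - mean_i) · (x_{k,j} - mean_j), divisor n-1 = 5:
  S[X_1,X_1] = ((1.6667)·(1.6667) + (-1.3333)·(-1.3333) + (-0.3333)·(-0.3333) + (-1.3333)·(-1.3333) + (2.6667)·(2.6667) + (-1.3333)·(-1.3333)) / 5 = 15.3333/5 = 3.0667
  S[X_1,X_2] = ((1.6667)·(0) + (-1.3333)·(1) + (-0.3333)·(1) + (-1.3333)·(-2) + (2.6667)·(-3) + (-1.3333)·(3)) / 5 = -11/5 = -2.2
  S[X_2,X_2] = ((0)·(0) + (1)·(1) + (1)·(1) + (-2)·(-2) + (-3)·(-3) + (3)·(3)) / 5 = 24/5 = 4.8
  S = [[3.0667, -2.2],
 [-2.2, 4.8]].

Step 3 — invert S. det(S) = 3.0667·4.8 - (-2.2)² = 9.88.
  S^{-1} = (1/det) · [[d, -b], [-b, a]] = [[0.4858, 0.2227],
 [0.2227, 0.3104]].

Step 4 — quadratic form (x̄ - mu_0)^T · S^{-1} · (x̄ - mu_0):
  S^{-1} · (x̄ - mu_0) = (-0.8907, 0.4251),
  (x̄ - mu_0)^T · [...] = (-3.6667)·(-0.8907) + (4)·(0.4251) = 4.9663.

Step 5 — scale by n: T² = 6 · 4.9663 = 29.7976.

T² ≈ 29.7976


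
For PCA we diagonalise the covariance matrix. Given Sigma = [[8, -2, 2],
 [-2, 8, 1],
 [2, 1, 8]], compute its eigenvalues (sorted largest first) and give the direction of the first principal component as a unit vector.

Step 1 — characteristic polynomial p(λ) = det(λI - Sigma) = λ³ - tr·λ² + c_1·λ - det, where tr = trace, c_1 = sum of the principal 2×2 minors, det = det(Sigma):
  tr = 8 + 8 + 8 = 24,
  c_1 = (8·8 - (-2)²) + (8·8 - (2)²) + (8·8 - (1)²) = 60 + 60 + 63 = 183,
  det = 8·(8·8 - (1)²) - (-2)·((-2)·8 - (1)·(2)) + (2)·((-2)·(1) - 8·(2)) = 8·(63) - (-2)·(-18) + (2)·(-18) = 432.
  So p(λ) = λ³ - 24λ² + 183λ - 432.
Step 2 — look for an integer root (rational root theorem: any rational root is an integer divisor of 432). Testing λ = 9:
  p(9) = 729 - 1944 + 1647 - 432 = 0  ✓
  Dividing out (λ - 9): p(λ) = (λ - 9)(λ² - 15λ + 48).
Step 3 — remaining eigenvalues from the quadratic λ² - 15λ + 48 = 0:
  Δ = 15² - 4·48 = 225 - 192 = 33,  λ = (15 ± √33)/2 = (15 ± 5.7446)/2 ≈ 10.3723 or 4.6277.
  Sorted: λ_1 = 10.3723,  λ_2 = 9,  λ_3 = 4.6277  (check: sum = 24 = tr ✓).

Step 4 — unit eigenvector for λ_1 ≈ 10.3723: v spans the null space of (Sigma - λ_1 I), whose rows are
  r_1 = (-2.3723, -2, 2),  r_2 = (-2, -2.3723, 1),  r_3 = (2, 1, -2.3723).
  v is orthogonal to every row, so take v ∝ r_1 × r_2 = ((-2)·(1) - (2)·(-2.3723), (2)·(-2) - (-2.3723)·(1), (-2.3723)·(-2.3723) - (-2)·(-2)) ≈ (2.7446, -1.6277, 1.6277).
  Let u = (2.7446, -1.6277, 1.6277).
  ||u|| = √((2.7446)² + (-1.6277)² + (1.6277)²) = √(12.8316) ≈ 3.5821,  v_1 = u/||u|| ≈ (0.7662, -0.4544, 0.4544) (||v_1|| = 1).

λ_1 = 10.3723,  λ_2 = 9,  λ_3 = 4.6277;  v_1 ≈ (0.7662, -0.4544, 0.4544)


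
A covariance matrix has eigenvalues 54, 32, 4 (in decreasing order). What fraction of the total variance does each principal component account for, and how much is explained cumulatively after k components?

Step 1 — total variance = trace(Sigma) = Σ λ_i = 54 + 32 + 4 = 90.

Step 2 — fraction explained by component i = λ_i / Σ λ:
  PC1: 54/90 = 0.6
  PC2: 32/90 = 0.3556
  PC3: 4/90 = 0.0444

Step 3 — cumulative fraction after k components = (λ_1 + ... + λ_k) / Σ λ:
  k = 1: 54/90 = 0.6
  k = 2: (54 + 32)/90 = 86/90 = 0.9556
  k = 3: (54 + 32 + 4)/90 = 90/90 = 1

Summary (fraction, with percent):

explained: PC1 0.6 (60%), PC2 0.3556 (35.56%), PC3 0.0444 (4.44%);  cumulative: 0.6, 0.9556, 1


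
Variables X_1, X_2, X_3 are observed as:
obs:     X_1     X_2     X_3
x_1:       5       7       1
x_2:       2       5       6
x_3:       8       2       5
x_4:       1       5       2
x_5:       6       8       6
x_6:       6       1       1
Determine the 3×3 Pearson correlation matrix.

Step 1 — column means:
  mean(X_1) = (5 + 2 + 8 + 1 + 6 + 6) / 6 = 28/6 = 4.6667
  mean(X_2) = (7 + 5 + 2 + 5 + 8 + 1) / 6 = 28/6 = 4.6667
  mean(X_3) = (1 + 6 + 5 + 2 + 6 + 1) / 6 = 21/6 = 3.5

Step 2 — sample variances and covariances s[i,j] = (1/(n-1)) · Σ_k (x_{k,i} - mean_i) · (x_{k,j} - mean_j), with n-1 = 5:
  s[X_1,X_1] = ((0.3333)·(0.3333) + (-2.6667)·(-2.6667) + (3.3333)·(3.3333) + (-3.6667)·(-3.6667) + (1.3333)·(1.3333) + (1.3333)·(1.3333)) / 5 = 35.3333/5 = 7.0667
  s[X_1,X_2] = ((0.3333)·(2.3333) + (-2.6667)·(0.3333) + (3.3333)·(-2.6667) + (-3.6667)·(0.3333) + (1.3333)·(3.3333) + (1.3333)·(-3.6667)) / 5 = -10.6667/5 = -2.1333
  s[X_1,X_3] = ((0.3333)·(-2.5) + (-2.6667)·(2.5) + (3.3333)·(1.5) + (-3.6667)·(-1.5) + (1.3333)·(2.5) + (1.3333)·(-2.5)) / 5 = 3/5 = 0.6
  s[X_2,X_2] = ((2.3333)·(2.3333) + (0.3333)·(0.3333) + (-2.6667)·(-2.6667) + (0.3333)·(0.3333) + (3.3333)·(3.3333) + (-3.6667)·(-3.6667)) / 5 = 37.3333/5 = 7.4667
  s[X_2,X_3] = ((2.3333)·(-2.5) + (0.3333)·(2.5) + (-2.6667)·(1.5) + (0.3333)·(-1.5) + (3.3333)·(2.5) + (-3.6667)·(-2.5)) / 5 = 8/5 = 1.6
  s[X_3,X_3] = ((-2.5)·(-2.5) + (2.5)·(2.5) + (1.5)·(1.5) + (-1.5)·(-1.5) + (2.5)·(2.5) + (-2.5)·(-2.5)) / 5 = 29.5/5 = 5.9
  Sample standard deviations s_i = √(s[i,i]):
  s(X_1) = √(7.0667) = 2.6583
  s(X_2) = √(7.4667) = 2.7325
  s(X_3) = √(5.9) = 2.429

Step 3 — r_{ij} = s_{ij} / (s_i · s_j):
  r[X_1,X_1] = 1 (diagonal).
  r[X_1,X_2] = -2.1333 / (2.6583 · 2.7325) = -2.1333 / 7.2639 = -0.2937
  r[X_1,X_3] = 0.6 / (2.6583 · 2.429) = 0.6 / 6.457 = 0.0929
  r[X_2,X_2] = 1 (diagonal).
  r[X_2,X_3] = 1.6 / (2.7325 · 2.429) = 1.6 / 6.6373 = 0.2411
  r[X_3,X_3] = 1 (diagonal).

R is symmetric with unit diagonal. Assembling:

R = [[1, -0.2937, 0.0929],
 [-0.2937, 1, 0.2411],
 [0.0929, 0.2411, 1]]


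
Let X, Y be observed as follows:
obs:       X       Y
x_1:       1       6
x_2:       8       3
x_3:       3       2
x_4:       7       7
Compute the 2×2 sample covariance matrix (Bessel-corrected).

Step 1 — column means:
  mean(X) = (1 + 8 + 3 + 7) / 4 = 19/4 = 4.75
  mean(Y) = (6 + 3 + 2 + 7) / 4 = 18/4 = 4.5

Step 2 — sample covariance S[i,j] = (1/(n-1)) · Σ_k (x_{k,i} - mean_i) · (x_{k,j} - mean_j), with n-1 = 3.
  S[X,X] = ((-3.75)·(-3.75) + (3.25)·(3.25) + (-1.75)·(-1.75) + (2.25)·(2.25)) / 3 = 32.75/3 = 10.9167
  S[X,Y] = ((-3.75)·(1.5) + (3.25)·(-1.5) + (-1.75)·(-2.5) + (2.25)·(2.5)) / 3 = -0.5/3 = -0.1667
  S[Y,Y] = ((1.5)·(1.5) + (-1.5)·(-1.5) + (-2.5)·(-2.5) + (2.5)·(2.5)) / 3 = 17/3 = 5.6667

S is symmetric (S[j,i] = S[i,j]). Assembling:

S = [[10.9167, -0.1667],
 [-0.1667, 5.6667]]


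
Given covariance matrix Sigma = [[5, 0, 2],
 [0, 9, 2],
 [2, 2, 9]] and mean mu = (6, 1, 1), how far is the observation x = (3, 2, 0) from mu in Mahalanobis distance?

Step 1 — centre the observation: (x - mu) = (-3, 1, -1).

Step 2 — invert Sigma (cofactor / det for 3×3, or solve directly):
  Sigma^{-1} = [[0.2206, 0.0115, -0.0516],
 [0.0115, 0.1175, -0.0287],
 [-0.0516, -0.0287, 0.1289]].

Step 3 — form the quadratic (x - mu)^T · Sigma^{-1} · (x - mu):
  Sigma^{-1} · (x - mu) = (-0.5989, 0.1117, -0.0029).
  (x - mu)^T · [Sigma^{-1} · (x - mu)] = (-3)·(-0.5989) + (1)·(0.1117) + (-1)·(-0.0029) = 1.9112.

Step 4 — take square root: d = √(1.9112) ≈ 1.3825.

d(x, mu) = √(1.9112) ≈ 1.3825


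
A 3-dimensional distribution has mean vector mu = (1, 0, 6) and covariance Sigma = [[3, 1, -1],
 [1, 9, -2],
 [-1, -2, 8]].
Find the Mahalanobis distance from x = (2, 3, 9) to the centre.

Step 1 — centre the observation: (x - mu) = (1, 3, 3).

Step 2 — invert Sigma (cofactor / det for 3×3, or solve directly):
  Sigma^{-1} = [[0.356, -0.0314, 0.0366],
 [-0.0314, 0.1204, 0.0262],
 [0.0366, 0.0262, 0.1361]].

Step 3 — form the quadratic (x - mu)^T · Sigma^{-1} · (x - mu):
  Sigma^{-1} · (x - mu) = (0.3717, 0.4084, 0.5236).
  (x - mu)^T · [Sigma^{-1} · (x - mu)] = (1)·(0.3717) + (3)·(0.4084) + (3)·(0.5236) = 3.1675.

Step 4 — take square root: d = √(3.1675) ≈ 1.7798.

d(x, mu) = √(3.1675) ≈ 1.7798


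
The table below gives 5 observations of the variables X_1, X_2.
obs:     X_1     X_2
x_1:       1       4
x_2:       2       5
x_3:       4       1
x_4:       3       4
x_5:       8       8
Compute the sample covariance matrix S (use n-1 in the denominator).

Step 1 — column means:
  mean(X_1) = (1 + 2 + 4 + 3 + 8) / 5 = 18/5 = 3.6
  mean(X_2) = (4 + 5 + 1 + 4 + 8) / 5 = 22/5 = 4.4

Step 2 — sample covariance S[i,j] = (1/(n-1)) · Σ_k (x_{k,i} - mean_i) · (x_{k,j} - mean_j), with n-1 = 4.
  S[X_1,X_1] = ((-2.6)·(-2.6) + (-1.6)·(-1.6) + (0.4)·(0.4) + (-0.6)·(-0.6) + (4.4)·(4.4)) / 4 = 29.2/4 = 7.3
  S[X_1,X_2] = ((-2.6)·(-0.4) + (-1.6)·(0.6) + (0.4)·(-3.4) + (-0.6)·(-0.4) + (4.4)·(3.6)) / 4 = 14.8/4 = 3.7
  S[X_2,X_2] = ((-0.4)·(-0.4) + (0.6)·(0.6) + (-3.4)·(-3.4) + (-0.4)·(-0.4) + (3.6)·(3.6)) / 4 = 25.2/4 = 6.3

S is symmetric (S[j,i] = S[i,j]). Assembling:

S = [[7.3, 3.7],
 [3.7, 6.3]]


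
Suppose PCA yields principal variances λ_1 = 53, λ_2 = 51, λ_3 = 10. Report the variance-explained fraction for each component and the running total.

Step 1 — total variance = trace(Sigma) = Σ λ_i = 53 + 51 + 10 = 114.

Step 2 — fraction explained by component i = λ_i / Σ λ:
  PC1: 53/114 = 0.4649
  PC2: 51/114 = 0.4474
  PC3: 10/114 = 0.0877

Step 3 — cumulative fraction after k components = (λ_1 + ... + λ_k) / Σ λ:
  k = 1: 53/114 = 0.4649
  k = 2: (53 + 51)/114 = 104/114 = 0.9123
  k = 3: (53 + 51 + 10)/114 = 114/114 = 1

Summary (fraction, with percent):

explained: PC1 0.4649 (46.49%), PC2 0.4474 (44.74%), PC3 0.0877 (8.77%);  cumulative: 0.4649, 0.9123, 1


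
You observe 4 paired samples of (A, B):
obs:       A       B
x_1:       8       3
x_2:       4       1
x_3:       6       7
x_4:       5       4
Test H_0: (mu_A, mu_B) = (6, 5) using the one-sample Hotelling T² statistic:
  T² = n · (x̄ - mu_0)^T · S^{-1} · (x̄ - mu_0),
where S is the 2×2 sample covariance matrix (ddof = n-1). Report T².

Step 1 — sample mean vector:
  mean(A) = (8 + 4 + 6 + 5) / 4 = 23/4 = 5.75
  mean(B) = (3 + 1 + 7 + 4) / 4 = 15/4 = 3.75
  x̄ = (5.75, 3.75),  deviation x̄ - mu_0 = (5.75, 3.75) - (6, 5) = (-0.25, -1.25).

Step 2 — sample covariance matrix, S[i,j] = (1/(n-1)) · Σ_k (x_{k,i} - mean_i) · (x_{k,j} - mean_j), divisor n-1 = 3:
  S[A,A] = ((2.25)·(2.25) + (-1.75)·(-1.75) + (0.25)·(0.25) + (-0.75)·(-0.75)) / 3 = 8.75/3 = 2.9167
  S[A,B] = ((2.25)·(-0.75) + (-1.75)·(-2.75) + (0.25)·(3.25) + (-0.75)·(0.25)) / 3 = 3.75/3 = 1.25
  S[B,B] = ((-0.75)·(-0.75) + (-2.75)·(-2.75) + (3.25)·(3.25) + (0.25)·(0.25)) / 3 = 18.75/3 = 6.25
  S = [[2.9167, 1.25],
 [1.25, 6.25]].

Step 3 — invert S. det(S) = 2.9167·6.25 - (1.25)² = 16.6667.
  S^{-1} = (1/det) · [[d, -b], [-b, a]] = [[0.375, -0.075],
 [-0.075, 0.175]].

Step 4 — quadratic form (x̄ - mu_0)^T · S^{-1} · (x̄ - mu_0):
  S^{-1} · (x̄ - mu_0) = (0, -0.2),
  (x̄ - mu_0)^T · [...] = (-0.25)·(0) + (-1.25)·(-0.2) = 0.25.

Step 5 — scale by n: T² = 4 · 0.25 = 1.

T² ≈ 1


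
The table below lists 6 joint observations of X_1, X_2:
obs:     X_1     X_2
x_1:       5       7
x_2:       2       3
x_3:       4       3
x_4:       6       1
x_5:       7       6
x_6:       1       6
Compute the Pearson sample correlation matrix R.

Step 1 — column means:
  mean(X_1) = (5 + 2 + 4 + 6 + 7 + 1) / 6 = 25/6 = 4.1667
  mean(X_2) = (7 + 3 + 3 + 1 + 6 + 6) / 6 = 26/6 = 4.3333

Step 2 — sample variances and covariances s[i,j] = (1/(n-1)) · Σ_k (x_{k,i} - mean_i) · (x_{k,j} - mean_j), with n-1 = 5:
  s[X_1,X_1] = ((0.8333)·(0.8333) + (-2.1667)·(-2.1667) + (-0.1667)·(-0.1667) + (1.8333)·(1.8333) + (2.8333)·(2.8333) + (-3.1667)·(-3.1667)) / 5 = 26.8333/5 = 5.3667
  s[X_1,X_2] = ((0.8333)·(2.6667) + (-2.1667)·(-1.3333) + (-0.1667)·(-1.3333) + (1.8333)·(-3.3333) + (2.8333)·(1.6667) + (-3.1667)·(1.6667)) / 5 = -1.3333/5 = -0.2667
  s[X_2,X_2] = ((2.6667)·(2.6667) + (-1.3333)·(-1.3333) + (-1.3333)·(-1.3333) + (-3.3333)·(-3.3333) + (1.6667)·(1.6667) + (1.6667)·(1.6667)) / 5 = 27.3333/5 = 5.4667
  Sample standard deviations s_i = √(s[i,i]):
  s(X_1) = √(5.3667) = 2.3166
  s(X_2) = √(5.4667) = 2.3381

Step 3 — r_{ij} = s_{ij} / (s_i · s_j):
  r[X_1,X_1] = 1 (diagonal).
  r[X_1,X_2] = -0.2667 / (2.3166 · 2.3381) = -0.2667 / 5.4164 = -0.0492
  r[X_2,X_2] = 1 (diagonal).

R is symmetric with unit diagonal. Assembling:

R = [[1, -0.0492],
 [-0.0492, 1]]


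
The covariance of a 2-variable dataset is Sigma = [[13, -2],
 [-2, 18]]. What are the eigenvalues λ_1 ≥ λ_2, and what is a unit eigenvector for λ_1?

Step 1 — characteristic polynomial of 2×2 Sigma:
  det(Sigma - λI) = λ² - trace · λ + det = 0.
  trace = 13 + 18 = 31, det = 13·18 - (-2)² = 230.
Step 2 — discriminant:
  Δ = trace² - 4·det = 961 - 920 = 41.
Step 3 — eigenvalues:
  λ = (trace ± √Δ)/2 = (31 ± 6.4031)/2,
  λ_1 = 18.7016,  λ_2 = 12.2984.

Step 4 — unit eigenvector for λ_1: solve (Sigma - λ_1 I)v = 0. First row:
  (13 - 18.7016)·v_x + (-2)·v_y = 0, i.e. (-5.7016)·v_x + (-2)·v_y = 0,
  so v ∝ (b, λ_1 - a) = (-2, 5.7016); multiply by -1 so the first entry is positive: u = (2, -5.7016).
  ||u|| = √((2)² + (-5.7016)²) = √(36.5078) ≈ 6.0422,
  v_1 = u/||u|| ≈ (0.331, -0.9436) (||v_1|| = 1).

λ_1 = 18.7016,  λ_2 = 12.2984;  v_1 ≈ (0.331, -0.9436)


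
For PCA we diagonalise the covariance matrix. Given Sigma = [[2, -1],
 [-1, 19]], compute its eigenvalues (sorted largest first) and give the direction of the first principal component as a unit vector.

Step 1 — characteristic polynomial of 2×2 Sigma:
  det(Sigma - λI) = λ² - trace · λ + det = 0.
  trace = 2 + 19 = 21, det = 2·19 - (-1)² = 37.
Step 2 — discriminant:
  Δ = trace² - 4·det = 441 - 148 = 293.
Step 3 — eigenvalues:
  λ = (trace ± √Δ)/2 = (21 ± 17.1172)/2,
  λ_1 = 19.0586,  λ_2 = 1.9414.

Step 4 — unit eigenvector for λ_1: solve (Sigma - λ_1 I)v = 0. First row:
  (2 - 19.0586)·v_x + (-1)·v_y = 0, i.e. (-17.0586)·v_x + (-1)·v_y = 0,
  so v ∝ (b, λ_1 - a) = (-1, 17.0586); multiply by -1 so the first entry is positive: u = (1, -17.0586).
  ||u|| = √((1)² + (-17.0586)²) = √(291.9966) ≈ 17.0879,
  v_1 = u/||u|| ≈ (0.0585, -0.9983) (||v_1|| = 1).

λ_1 = 19.0586,  λ_2 = 1.9414;  v_1 ≈ (0.0585, -0.9983)


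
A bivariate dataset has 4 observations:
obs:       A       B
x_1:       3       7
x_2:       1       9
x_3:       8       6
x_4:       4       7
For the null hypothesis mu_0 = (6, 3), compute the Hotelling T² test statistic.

Step 1 — sample mean vector:
  mean(A) = (3 + 1 + 8 + 4) / 4 = 16/4 = 4
  mean(B) = (7 + 9 + 6 + 7) / 4 = 29/4 = 7.25
  x̄ = (4, 7.25),  deviation x̄ - mu_0 = (4, 7.25) - (6, 3) = (-2, 4.25).

Step 2 — sample covariance matrix, S[i,j] = (1/(n-1)) · Σ_k (x_{k,i} - mean_i) · (x_{k,j} - mean_j), divisor n-1 = 3:
  S[A,A] = ((-1)·(-1) + (-3)·(-3) + (4)·(4) + (0)·(0)) / 3 = 26/3 = 8.6667
  S[A,B] = ((-1)·(-0.25) + (-3)·(1.75) + (4)·(-1.25) + (0)·(-0.25)) / 3 = -10/3 = -3.3333
  S[B,B] = ((-0.25)·(-0.25) + (1.75)·(1.75) + (-1.25)·(-1.25) + (-0.25)·(-0.25)) / 3 = 4.75/3 = 1.5833
  S = [[8.6667, -3.3333],
 [-3.3333, 1.5833]].

Step 3 — invert S. det(S) = 8.6667·1.5833 - (-3.3333)² = 2.6111.
  S^{-1} = (1/det) · [[d, -b], [-b, a]] = [[0.6064, 1.2766],
 [1.2766, 3.3191]].

Step 4 — quadratic form (x̄ - mu_0)^T · S^{-1} · (x̄ - mu_0):
  S^{-1} · (x̄ - mu_0) = (4.2128, 11.5532),
  (x̄ - mu_0)^T · [...] = (-2)·(4.2128) + (4.25)·(11.5532) = 40.6755.

Step 5 — scale by n: T² = 4 · 40.6755 = 162.7021.

T² ≈ 162.7021


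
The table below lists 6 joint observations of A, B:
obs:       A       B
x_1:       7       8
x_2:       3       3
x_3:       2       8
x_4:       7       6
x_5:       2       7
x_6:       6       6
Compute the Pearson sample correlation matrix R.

Step 1 — column means:
  mean(A) = (7 + 3 + 2 + 7 + 2 + 6) / 6 = 27/6 = 4.5
  mean(B) = (8 + 3 + 8 + 6 + 7 + 6) / 6 = 38/6 = 6.3333

Step 2 — sample variances and covariances s[i,j] = (1/(n-1)) · Σ_k (x_{k,i} - mean_i) · (x_{k,j} - mean_j), with n-1 = 5:
  s[A,A] = ((2.5)·(2.5) + (-1.5)·(-1.5) + (-2.5)·(-2.5) + (2.5)·(2.5) + (-2.5)·(-2.5) + (1.5)·(1.5)) / 5 = 29.5/5 = 5.9
  s[A,B] = ((2.5)·(1.6667) + (-1.5)·(-3.3333) + (-2.5)·(1.6667) + (2.5)·(-0.3333) + (-2.5)·(0.6667) + (1.5)·(-0.3333)) / 5 = 2/5 = 0.4
  s[B,B] = ((1.6667)·(1.6667) + (-3.3333)·(-3.3333) + (1.6667)·(1.6667) + (-0.3333)·(-0.3333) + (0.6667)·(0.6667) + (-0.3333)·(-0.3333)) / 5 = 17.3333/5 = 3.4667
  Sample standard deviations s_i = √(s[i,i]):
  s(A) = √(5.9) = 2.429
  s(B) = √(3.4667) = 1.8619

Step 3 — r_{ij} = s_{ij} / (s_i · s_j):
  r[A,A] = 1 (diagonal).
  r[A,B] = 0.4 / (2.429 · 1.8619) = 0.4 / 4.5225 = 0.0884
  r[B,B] = 1 (diagonal).

R is symmetric with unit diagonal. Assembling:

R = [[1, 0.0884],
 [0.0884, 1]]


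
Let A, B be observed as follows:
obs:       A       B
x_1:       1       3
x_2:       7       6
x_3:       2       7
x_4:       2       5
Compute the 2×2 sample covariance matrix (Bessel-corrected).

Step 1 — column means:
  mean(A) = (1 + 7 + 2 + 2) / 4 = 12/4 = 3
  mean(B) = (3 + 6 + 7 + 5) / 4 = 21/4 = 5.25

Step 2 — sample covariance S[i,j] = (1/(n-1)) · Σ_k (x_{k,i} - mean_i) · (x_{k,j} - mean_j), with n-1 = 3.
  S[A,A] = ((-2)·(-2) + (4)·(4) + (-1)·(-1) + (-1)·(-1)) / 3 = 22/3 = 7.3333
  S[A,B] = ((-2)·(-2.25) + (4)·(0.75) + (-1)·(1.75) + (-1)·(-0.25)) / 3 = 6/3 = 2
  S[B,B] = ((-2.25)·(-2.25) + (0.75)·(0.75) + (1.75)·(1.75) + (-0.25)·(-0.25)) / 3 = 8.75/3 = 2.9167

S is symmetric (S[j,i] = S[i,j]). Assembling:

S = [[7.3333, 2],
 [2, 2.9167]]


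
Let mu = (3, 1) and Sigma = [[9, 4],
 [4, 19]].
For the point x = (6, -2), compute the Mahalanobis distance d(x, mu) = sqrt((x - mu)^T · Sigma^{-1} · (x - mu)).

Step 1 — centre the observation: (x - mu) = (3, -3).

Step 2 — invert Sigma. det(Sigma) = 9·19 - (4)² = 155.
  Sigma^{-1} = (1/det) · [[d, -b], [-b, a]] = [[0.1226, -0.0258],
 [-0.0258, 0.0581]].

Step 3 — form the quadratic (x - mu)^T · Sigma^{-1} · (x - mu):
  Sigma^{-1} · (x - mu) = (0.4452, -0.2516).
  (x - mu)^T · [Sigma^{-1} · (x - mu)] = (3)·(0.4452) + (-3)·(-0.2516) = 2.0903.

Step 4 — take square root: d = √(2.0903) ≈ 1.4458.

d(x, mu) = √(2.0903) ≈ 1.4458


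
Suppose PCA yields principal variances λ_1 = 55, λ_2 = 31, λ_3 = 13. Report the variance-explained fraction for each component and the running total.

Step 1 — total variance = trace(Sigma) = Σ λ_i = 55 + 31 + 13 = 99.

Step 2 — fraction explained by component i = λ_i / Σ λ:
  PC1: 55/99 = 0.5556
  PC2: 31/99 = 0.3131
  PC3: 13/99 = 0.1313

Step 3 — cumulative fraction after k components = (λ_1 + ... + λ_k) / Σ λ:
  k = 1: 55/99 = 0.5556
  k = 2: (55 + 31)/99 = 86/99 = 0.8687
  k = 3: (55 + 31 + 13)/99 = 99/99 = 1

Summary (fraction, with percent):

explained: PC1 0.5556 (55.56%), PC2 0.3131 (31.31%), PC3 0.1313 (13.13%);  cumulative: 0.5556, 0.8687, 1


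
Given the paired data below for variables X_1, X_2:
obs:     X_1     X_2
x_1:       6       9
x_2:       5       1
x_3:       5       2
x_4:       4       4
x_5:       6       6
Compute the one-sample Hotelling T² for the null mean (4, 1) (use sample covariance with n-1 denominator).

Step 1 — sample mean vector:
  mean(X_1) = (6 + 5 + 5 + 4 + 6) / 5 = 26/5 = 5.2
  mean(X_2) = (9 + 1 + 2 + 4 + 6) / 5 = 22/5 = 4.4
  x̄ = (5.2, 4.4),  deviation x̄ - mu_0 = (5.2, 4.4) - (4, 1) = (1.2, 3.4).

Step 2 — sample covariance matrix, S[i,j] = (1/(n-1)) · Σ_k (x_{k,i} - mean_i) · (x_{k,j} - mean_j), divisor n-1 = 4:
  S[X_1,X_1] = ((0.8)·(0.8) + (-0.2)·(-0.2) + (-0.2)·(-0.2) + (-1.2)·(-1.2) + (0.8)·(0.8)) / 4 = 2.8/4 = 0.7
  S[X_1,X_2] = ((0.8)·(4.6) + (-0.2)·(-3.4) + (-0.2)·(-2.4) + (-1.2)·(-0.4) + (0.8)·(1.6)) / 4 = 6.6/4 = 1.65
  S[X_2,X_2] = ((4.6)·(4.6) + (-3.4)·(-3.4) + (-2.4)·(-2.4) + (-0.4)·(-0.4) + (1.6)·(1.6)) / 4 = 41.2/4 = 10.3
  S = [[0.7, 1.65],
 [1.65, 10.3]].

Step 3 — invert S. det(S) = 0.7·10.3 - (1.65)² = 4.4875.
  S^{-1} = (1/det) · [[d, -b], [-b, a]] = [[2.2953, -0.3677],
 [-0.3677, 0.156]].

Step 4 — quadratic form (x̄ - mu_0)^T · S^{-1} · (x̄ - mu_0):
  S^{-1} · (x̄ - mu_0) = (1.5042, 0.0891),
  (x̄ - mu_0)^T · [...] = (1.2)·(1.5042) + (3.4)·(0.0891) = 2.1081.

Step 5 — scale by n: T² = 5 · 2.1081 = 10.5404.

T² ≈ 10.5404


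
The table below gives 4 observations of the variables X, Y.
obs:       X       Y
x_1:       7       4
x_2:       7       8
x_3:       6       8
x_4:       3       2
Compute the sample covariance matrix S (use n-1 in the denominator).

Step 1 — column means:
  mean(X) = (7 + 7 + 6 + 3) / 4 = 23/4 = 5.75
  mean(Y) = (4 + 8 + 8 + 2) / 4 = 22/4 = 5.5

Step 2 — sample covariance S[i,j] = (1/(n-1)) · Σ_k (x_{k,i} - mean_i) · (x_{k,j} - mean_j), with n-1 = 3.
  S[X,X] = ((1.25)·(1.25) + (1.25)·(1.25) + (0.25)·(0.25) + (-2.75)·(-2.75)) / 3 = 10.75/3 = 3.5833
  S[X,Y] = ((1.25)·(-1.5) + (1.25)·(2.5) + (0.25)·(2.5) + (-2.75)·(-3.5)) / 3 = 11.5/3 = 3.8333
  S[Y,Y] = ((-1.5)·(-1.5) + (2.5)·(2.5) + (2.5)·(2.5) + (-3.5)·(-3.5)) / 3 = 27/3 = 9

S is symmetric (S[j,i] = S[i,j]). Assembling:

S = [[3.5833, 3.8333],
 [3.8333, 9]]


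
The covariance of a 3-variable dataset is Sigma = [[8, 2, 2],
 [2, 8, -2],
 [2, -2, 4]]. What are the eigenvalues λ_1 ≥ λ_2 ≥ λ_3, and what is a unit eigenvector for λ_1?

Step 1 — characteristic polynomial p(λ) = det(λI - Sigma) = λ³ - tr·λ² + c_1·λ - det, where tr = trace, c_1 = sum of the principal 2×2 minors, det = det(Sigma):
  tr = 8 + 8 + 4 = 20,
  c_1 = (8·8 - (2)²) + (8·4 - (2)²) + (8·4 - (-2)²) = 60 + 28 + 28 = 116,
  det = 8·(8·4 - (-2)²) - (2)·((2)·4 - (-2)·(2)) + (2)·((2)·(-2) - 8·(2)) = 8·(28) - (2)·(12) + (2)·(-20) = 160.
  So p(λ) = λ³ - 20λ² + 116λ - 160.
Step 2 — look for an integer root (rational root theorem: any rational root is an integer divisor of 160). Testing λ = 2:
  p(2) = 8 - 80 + 232 - 160 = 0  ✓
  Dividing out (λ - 2): p(λ) = (λ - 2)(λ² - 18λ + 80).
Step 3 — remaining eigenvalues from the quadratic λ² - 18λ + 80 = 0:
  Δ = 18² - 4·80 = 324 - 320 = 4,  λ = (18 ± √4)/2 = (18 ± 2)/2 = 10 or 8.
  Sorted: λ_1 = 10,  λ_2 = 8,  λ_3 = 2  (check: sum = 20 = tr ✓).

Step 4 — unit eigenvector for λ_1 = 10: v spans the null space of (Sigma - λ_1 I), whose rows are
  r_1 = (-2, 2, 2),  r_2 = (2, -2, -2),  r_3 = (2, -2, -6).
  v is orthogonal to every row, so take v ∝ r_1 × r_3 = ((2)·(-6) - (2)·(-2), (2)·(2) - (-2)·(-6), (-2)·(-2) - (2)·(2)) = (-8, -8, 0).
  Rescale (divide by 8; multiply by -1 so the first nonzero entry is positive): u = (1, 1, 0).
  ||u|| = √((1)² + (1)² + (0)²) = √(2) ≈ 1.4142,  v_1 = u/||u|| ≈ (0.7071, 0.7071, 0) (||v_1|| = 1).

λ_1 = 10,  λ_2 = 8,  λ_3 = 2;  v_1 ≈ (0.7071, 0.7071, 0)


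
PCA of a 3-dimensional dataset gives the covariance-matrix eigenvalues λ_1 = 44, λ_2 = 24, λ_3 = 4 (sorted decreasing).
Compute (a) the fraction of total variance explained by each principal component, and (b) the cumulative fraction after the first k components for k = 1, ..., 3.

Step 1 — total variance = trace(Sigma) = Σ λ_i = 44 + 24 + 4 = 72.

Step 2 — fraction explained by component i = λ_i / Σ λ:
  PC1: 44/72 = 0.6111
  PC2: 24/72 = 0.3333
  PC3: 4/72 = 0.0556

Step 3 — cumulative fraction after k components = (λ_1 + ... + λ_k) / Σ λ:
  k = 1: 44/72 = 0.6111
  k = 2: (44 + 24)/72 = 68/72 = 0.9444
  k = 3: (44 + 24 + 4)/72 = 72/72 = 1

Summary (fraction, with percent):

explained: PC1 0.6111 (61.11%), PC2 0.3333 (33.33%), PC3 0.0556 (5.56%);  cumulative: 0.6111, 0.9444, 1


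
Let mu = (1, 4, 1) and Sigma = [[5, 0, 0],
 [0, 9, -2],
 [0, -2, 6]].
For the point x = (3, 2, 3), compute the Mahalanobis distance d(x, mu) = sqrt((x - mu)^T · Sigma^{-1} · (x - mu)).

Step 1 — centre the observation: (x - mu) = (2, -2, 2).

Step 2 — invert Sigma (cofactor / det for 3×3, or solve directly):
  Sigma^{-1} = [[0.2, 0, 0],
 [0, 0.12, 0.04],
 [0, 0.04, 0.18]].

Step 3 — form the quadratic (x - mu)^T · Sigma^{-1} · (x - mu):
  Sigma^{-1} · (x - mu) = (0.4, -0.16, 0.28).
  (x - mu)^T · [Sigma^{-1} · (x - mu)] = (2)·(0.4) + (-2)·(-0.16) + (2)·(0.28) = 1.68.

Step 4 — take square root: d = √(1.68) ≈ 1.2961.

d(x, mu) = √(1.68) ≈ 1.2961


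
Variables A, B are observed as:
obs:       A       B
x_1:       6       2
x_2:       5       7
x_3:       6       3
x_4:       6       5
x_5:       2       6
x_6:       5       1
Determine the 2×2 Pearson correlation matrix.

Step 1 — column means:
  mean(A) = (6 + 5 + 6 + 6 + 2 + 5) / 6 = 30/6 = 5
  mean(B) = (2 + 7 + 3 + 5 + 6 + 1) / 6 = 24/6 = 4

Step 2 — sample variances and covariances s[i,j] = (1/(n-1)) · Σ_k (x_{k,i} - mean_i) · (x_{k,j} - mean_j), with n-1 = 5:
  s[A,A] = ((1)·(1) + (0)·(0) + (1)·(1) + (1)·(1) + (-3)·(-3) + (0)·(0)) / 5 = 12/5 = 2.4
  s[A,B] = ((1)·(-2) + (0)·(3) + (1)·(-1) + (1)·(1) + (-3)·(2) + (0)·(-3)) / 5 = -8/5 = -1.6
  s[B,B] = ((-2)·(-2) + (3)·(3) + (-1)·(-1) + (1)·(1) + (2)·(2) + (-3)·(-3)) / 5 = 28/5 = 5.6
  Sample standard deviations s_i = √(s[i,i]):
  s(A) = √(2.4) = 1.5492
  s(B) = √(5.6) = 2.3664

Step 3 — r_{ij} = s_{ij} / (s_i · s_j):
  r[A,A] = 1 (diagonal).
  r[A,B] = -1.6 / (1.5492 · 2.3664) = -1.6 / 3.6661 = -0.4364
  r[B,B] = 1 (diagonal).

R is symmetric with unit diagonal. Assembling:

R = [[1, -0.4364],
 [-0.4364, 1]]


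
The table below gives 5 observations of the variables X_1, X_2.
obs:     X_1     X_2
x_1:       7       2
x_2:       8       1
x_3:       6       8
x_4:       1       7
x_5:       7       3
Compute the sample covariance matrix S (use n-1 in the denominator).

Step 1 — column means:
  mean(X_1) = (7 + 8 + 6 + 1 + 7) / 5 = 29/5 = 5.8
  mean(X_2) = (2 + 1 + 8 + 7 + 3) / 5 = 21/5 = 4.2

Step 2 — sample covariance S[i,j] = (1/(n-1)) · Σ_k (x_{k,i} - mean_i) · (x_{k,j} - mean_j), with n-1 = 4.
  S[X_1,X_1] = ((1.2)·(1.2) + (2.2)·(2.2) + (0.2)·(0.2) + (-4.8)·(-4.8) + (1.2)·(1.2)) / 4 = 30.8/4 = 7.7
  S[X_1,X_2] = ((1.2)·(-2.2) + (2.2)·(-3.2) + (0.2)·(3.8) + (-4.8)·(2.8) + (1.2)·(-1.2)) / 4 = -23.8/4 = -5.95
  S[X_2,X_2] = ((-2.2)·(-2.2) + (-3.2)·(-3.2) + (3.8)·(3.8) + (2.8)·(2.8) + (-1.2)·(-1.2)) / 4 = 38.8/4 = 9.7

S is symmetric (S[j,i] = S[i,j]). Assembling:

S = [[7.7, -5.95],
 [-5.95, 9.7]]


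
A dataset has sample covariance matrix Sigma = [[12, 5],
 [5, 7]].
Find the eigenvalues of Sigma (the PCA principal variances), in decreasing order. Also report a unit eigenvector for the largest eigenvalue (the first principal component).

Step 1 — characteristic polynomial of 2×2 Sigma:
  det(Sigma - λI) = λ² - trace · λ + det = 0.
  trace = 12 + 7 = 19, det = 12·7 - (5)² = 59.
Step 2 — discriminant:
  Δ = trace² - 4·det = 361 - 236 = 125.
Step 3 — eigenvalues:
  λ = (trace ± √Δ)/2 = (19 ± 11.1803)/2,
  λ_1 = 15.0902,  λ_2 = 3.9098.

Step 4 — unit eigenvector for λ_1: solve (Sigma - λ_1 I)v = 0. First row:
  (12 - 15.0902)·v_x + (5)·v_y = 0, i.e. (-3.0902)·v_x + (5)·v_y = 0,
  so v ∝ (b, λ_1 - a) = (5, 3.0902) = u.
  ||u|| = √((5)² + (3.0902)²) = √(34.5492) ≈ 5.8779,
  v_1 = u/||u|| ≈ (0.8507, 0.5257) (||v_1|| = 1).

λ_1 = 15.0902,  λ_2 = 3.9098;  v_1 ≈ (0.8507, 0.5257)


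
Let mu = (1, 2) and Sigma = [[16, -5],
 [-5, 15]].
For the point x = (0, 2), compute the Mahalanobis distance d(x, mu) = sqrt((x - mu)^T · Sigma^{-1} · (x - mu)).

Step 1 — centre the observation: (x - mu) = (-1, 0).

Step 2 — invert Sigma. det(Sigma) = 16·15 - (-5)² = 215.
  Sigma^{-1} = (1/det) · [[d, -b], [-b, a]] = [[0.0698, 0.0233],
 [0.0233, 0.0744]].

Step 3 — form the quadratic (x - mu)^T · Sigma^{-1} · (x - mu):
  Sigma^{-1} · (x - mu) = (-0.0698, -0.0233).
  (x - mu)^T · [Sigma^{-1} · (x - mu)] = (-1)·(-0.0698) + (0)·(-0.0233) = 0.0698.

Step 4 — take square root: d = √(0.0698) ≈ 0.2641.

d(x, mu) = √(0.0698) ≈ 0.2641


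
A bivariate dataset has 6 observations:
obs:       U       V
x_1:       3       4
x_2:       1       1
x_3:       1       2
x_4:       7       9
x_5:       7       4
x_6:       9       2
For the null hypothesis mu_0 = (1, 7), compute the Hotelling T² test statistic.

Step 1 — sample mean vector:
  mean(U) = (3 + 1 + 1 + 7 + 7 + 9) / 6 = 28/6 = 4.6667
  mean(V) = (4 + 1 + 2 + 9 + 4 + 2) / 6 = 22/6 = 3.6667
  x̄ = (4.6667, 3.6667),  deviation x̄ - mu_0 = (4.6667, 3.6667) - (1, 7) = (3.6667, -3.3333).

Step 2 — sample covariance matrix, S[i,j] = (1/(n-1)) · Σ_k (x_{k,i} - mean_i) · (x_{k,j} - mean_j), divisor n-1 = 5:
  S[U,U] = ((-1.6667)·(-1.6667) + (-3.6667)·(-3.6667) + (-3.6667)·(-3.6667) + (2.3333)·(2.3333) + (2.3333)·(2.3333) + (4.3333)·(4.3333)) / 5 = 59.3333/5 = 11.8667
  S[U,V] = ((-1.6667)·(0.3333) + (-3.6667)·(-2.6667) + (-3.6667)·(-1.6667) + (2.3333)·(5.3333) + (2.3333)·(0.3333) + (4.3333)·(-1.6667)) / 5 = 21.3333/5 = 4.2667
  S[V,V] = ((0.3333)·(0.3333) + (-2.6667)·(-2.6667) + (-1.6667)·(-1.6667) + (5.3333)·(5.3333) + (0.3333)·(0.3333) + (-1.6667)·(-1.6667)) / 5 = 41.3333/5 = 8.2667
  S = [[11.8667, 4.2667],
 [4.2667, 8.2667]].

Step 3 — invert S. det(S) = 11.8667·8.2667 - (4.2667)² = 79.8933.
  S^{-1} = (1/det) · [[d, -b], [-b, a]] = [[0.1035, -0.0534],
 [-0.0534, 0.1485]].

Step 4 — quadratic form (x̄ - mu_0)^T · S^{-1} · (x̄ - mu_0):
  S^{-1} · (x̄ - mu_0) = (0.5574, -0.6909),
  (x̄ - mu_0)^T · [...] = (3.6667)·(0.5574) + (-3.3333)·(-0.6909) = 4.3469.

Step 5 — scale by n: T² = 6 · 4.3469 = 26.0814.

T² ≈ 26.0814


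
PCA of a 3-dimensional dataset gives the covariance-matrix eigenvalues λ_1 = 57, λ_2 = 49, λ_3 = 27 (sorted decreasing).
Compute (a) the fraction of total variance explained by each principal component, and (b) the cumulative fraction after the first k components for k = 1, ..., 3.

Step 1 — total variance = trace(Sigma) = Σ λ_i = 57 + 49 + 27 = 133.

Step 2 — fraction explained by component i = λ_i / Σ λ:
  PC1: 57/133 = 0.4286
  PC2: 49/133 = 0.3684
  PC3: 27/133 = 0.203

Step 3 — cumulative fraction after k components = (λ_1 + ... + λ_k) / Σ λ:
  k = 1: 57/133 = 0.4286
  k = 2: (57 + 49)/133 = 106/133 = 0.797
  k = 3: (57 + 49 + 27)/133 = 133/133 = 1

Summary (fraction, with percent):

explained: PC1 0.4286 (42.86%), PC2 0.3684 (36.84%), PC3 0.203 (20.3%);  cumulative: 0.4286, 0.797, 1


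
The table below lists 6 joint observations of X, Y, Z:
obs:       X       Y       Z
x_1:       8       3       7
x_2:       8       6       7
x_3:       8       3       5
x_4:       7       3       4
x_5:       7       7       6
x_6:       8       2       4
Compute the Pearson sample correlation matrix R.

Step 1 — column means:
  mean(X) = (8 + 8 + 8 + 7 + 7 + 8) / 6 = 46/6 = 7.6667
  mean(Y) = (3 + 6 + 3 + 3 + 7 + 2) / 6 = 24/6 = 4
  mean(Z) = (7 + 7 + 5 + 4 + 6 + 4) / 6 = 33/6 = 5.5

Step 2 — sample variances and covariances s[i,j] = (1/(n-1)) · Σ_k (x_{k,i} - mean_i) · (x_{k,j} - mean_j), with n-1 = 5:
  s[X,X] = ((0.3333)·(0.3333) + (0.3333)·(0.3333) + (0.3333)·(0.3333) + (-0.6667)·(-0.6667) + (-0.6667)·(-0.6667) + (0.3333)·(0.3333)) / 5 = 1.3333/5 = 0.2667
  s[X,Y] = ((0.3333)·(-1) + (0.3333)·(2) + (0.3333)·(-1) + (-0.6667)·(-1) + (-0.6667)·(3) + (0.3333)·(-2)) / 5 = -2/5 = -0.4
  s[X,Z] = ((0.3333)·(1.5) + (0.3333)·(1.5) + (0.3333)·(-0.5) + (-0.6667)·(-1.5) + (-0.6667)·(0.5) + (0.3333)·(-1.5)) / 5 = 1/5 = 0.2
  s[Y,Y] = ((-1)·(-1) + (2)·(2) + (-1)·(-1) + (-1)·(-1) + (3)·(3) + (-2)·(-2)) / 5 = 20/5 = 4
  s[Y,Z] = ((-1)·(1.5) + (2)·(1.5) + (-1)·(-0.5) + (-1)·(-1.5) + (3)·(0.5) + (-2)·(-1.5)) / 5 = 8/5 = 1.6
  s[Z,Z] = ((1.5)·(1.5) + (1.5)·(1.5) + (-0.5)·(-0.5) + (-1.5)·(-1.5) + (0.5)·(0.5) + (-1.5)·(-1.5)) / 5 = 9.5/5 = 1.9
  Sample standard deviations s_i = √(s[i,i]):
  s(X) = √(0.2667) = 0.5164
  s(Y) = √(4) = 2
  s(Z) = √(1.9) = 1.3784

Step 3 — r_{ij} = s_{ij} / (s_i · s_j):
  r[X,X] = 1 (diagonal).
  r[X,Y] = -0.4 / (0.5164 · 2) = -0.4 / 1.0328 = -0.3873
  r[X,Z] = 0.2 / (0.5164 · 1.3784) = 0.2 / 0.7118 = 0.281
  r[Y,Y] = 1 (diagonal).
  r[Y,Z] = 1.6 / (2 · 1.3784) = 1.6 / 2.7568 = 0.5804
  r[Z,Z] = 1 (diagonal).

R is symmetric with unit diagonal. Assembling:

R = [[1, -0.3873, 0.281],
 [-0.3873, 1, 0.5804],
 [0.281, 0.5804, 1]]
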